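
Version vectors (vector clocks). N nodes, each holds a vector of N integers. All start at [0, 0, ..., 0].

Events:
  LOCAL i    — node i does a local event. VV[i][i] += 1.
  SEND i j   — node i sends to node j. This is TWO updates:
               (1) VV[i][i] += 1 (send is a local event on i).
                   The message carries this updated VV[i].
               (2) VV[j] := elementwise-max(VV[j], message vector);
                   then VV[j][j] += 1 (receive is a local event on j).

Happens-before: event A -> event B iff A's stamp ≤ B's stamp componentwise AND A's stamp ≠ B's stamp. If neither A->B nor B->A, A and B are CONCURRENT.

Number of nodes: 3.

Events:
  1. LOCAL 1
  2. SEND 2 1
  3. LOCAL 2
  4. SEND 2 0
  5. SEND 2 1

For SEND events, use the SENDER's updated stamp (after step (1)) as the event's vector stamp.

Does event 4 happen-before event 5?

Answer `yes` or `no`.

Answer: yes

Derivation:
Initial: VV[0]=[0, 0, 0]
Initial: VV[1]=[0, 0, 0]
Initial: VV[2]=[0, 0, 0]
Event 1: LOCAL 1: VV[1][1]++ -> VV[1]=[0, 1, 0]
Event 2: SEND 2->1: VV[2][2]++ -> VV[2]=[0, 0, 1], msg_vec=[0, 0, 1]; VV[1]=max(VV[1],msg_vec) then VV[1][1]++ -> VV[1]=[0, 2, 1]
Event 3: LOCAL 2: VV[2][2]++ -> VV[2]=[0, 0, 2]
Event 4: SEND 2->0: VV[2][2]++ -> VV[2]=[0, 0, 3], msg_vec=[0, 0, 3]; VV[0]=max(VV[0],msg_vec) then VV[0][0]++ -> VV[0]=[1, 0, 3]
Event 5: SEND 2->1: VV[2][2]++ -> VV[2]=[0, 0, 4], msg_vec=[0, 0, 4]; VV[1]=max(VV[1],msg_vec) then VV[1][1]++ -> VV[1]=[0, 3, 4]
Event 4 stamp: [0, 0, 3]
Event 5 stamp: [0, 0, 4]
[0, 0, 3] <= [0, 0, 4]? True. Equal? False. Happens-before: True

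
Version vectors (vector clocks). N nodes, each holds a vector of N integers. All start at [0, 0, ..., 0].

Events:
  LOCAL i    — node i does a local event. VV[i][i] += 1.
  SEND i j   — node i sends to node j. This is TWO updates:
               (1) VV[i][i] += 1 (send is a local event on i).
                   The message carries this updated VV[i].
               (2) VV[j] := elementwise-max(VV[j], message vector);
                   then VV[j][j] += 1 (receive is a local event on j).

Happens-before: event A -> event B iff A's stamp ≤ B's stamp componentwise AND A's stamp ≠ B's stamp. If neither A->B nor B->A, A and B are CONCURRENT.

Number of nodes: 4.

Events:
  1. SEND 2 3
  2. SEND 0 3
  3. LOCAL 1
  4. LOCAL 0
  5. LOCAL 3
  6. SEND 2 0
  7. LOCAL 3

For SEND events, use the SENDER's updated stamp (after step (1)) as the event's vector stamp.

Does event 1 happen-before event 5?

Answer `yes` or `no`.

Initial: VV[0]=[0, 0, 0, 0]
Initial: VV[1]=[0, 0, 0, 0]
Initial: VV[2]=[0, 0, 0, 0]
Initial: VV[3]=[0, 0, 0, 0]
Event 1: SEND 2->3: VV[2][2]++ -> VV[2]=[0, 0, 1, 0], msg_vec=[0, 0, 1, 0]; VV[3]=max(VV[3],msg_vec) then VV[3][3]++ -> VV[3]=[0, 0, 1, 1]
Event 2: SEND 0->3: VV[0][0]++ -> VV[0]=[1, 0, 0, 0], msg_vec=[1, 0, 0, 0]; VV[3]=max(VV[3],msg_vec) then VV[3][3]++ -> VV[3]=[1, 0, 1, 2]
Event 3: LOCAL 1: VV[1][1]++ -> VV[1]=[0, 1, 0, 0]
Event 4: LOCAL 0: VV[0][0]++ -> VV[0]=[2, 0, 0, 0]
Event 5: LOCAL 3: VV[3][3]++ -> VV[3]=[1, 0, 1, 3]
Event 6: SEND 2->0: VV[2][2]++ -> VV[2]=[0, 0, 2, 0], msg_vec=[0, 0, 2, 0]; VV[0]=max(VV[0],msg_vec) then VV[0][0]++ -> VV[0]=[3, 0, 2, 0]
Event 7: LOCAL 3: VV[3][3]++ -> VV[3]=[1, 0, 1, 4]
Event 1 stamp: [0, 0, 1, 0]
Event 5 stamp: [1, 0, 1, 3]
[0, 0, 1, 0] <= [1, 0, 1, 3]? True. Equal? False. Happens-before: True

Answer: yes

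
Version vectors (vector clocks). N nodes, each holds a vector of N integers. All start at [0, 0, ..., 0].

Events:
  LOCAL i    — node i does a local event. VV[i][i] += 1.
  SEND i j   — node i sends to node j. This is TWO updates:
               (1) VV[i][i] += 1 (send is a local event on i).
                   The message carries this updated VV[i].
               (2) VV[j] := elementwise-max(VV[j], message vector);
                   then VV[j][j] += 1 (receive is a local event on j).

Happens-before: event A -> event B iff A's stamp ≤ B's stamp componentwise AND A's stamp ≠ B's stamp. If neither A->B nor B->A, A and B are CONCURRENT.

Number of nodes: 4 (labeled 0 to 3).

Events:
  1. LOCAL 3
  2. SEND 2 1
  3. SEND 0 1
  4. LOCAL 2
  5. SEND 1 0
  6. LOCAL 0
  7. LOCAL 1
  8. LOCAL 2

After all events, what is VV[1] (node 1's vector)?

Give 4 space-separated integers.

Initial: VV[0]=[0, 0, 0, 0]
Initial: VV[1]=[0, 0, 0, 0]
Initial: VV[2]=[0, 0, 0, 0]
Initial: VV[3]=[0, 0, 0, 0]
Event 1: LOCAL 3: VV[3][3]++ -> VV[3]=[0, 0, 0, 1]
Event 2: SEND 2->1: VV[2][2]++ -> VV[2]=[0, 0, 1, 0], msg_vec=[0, 0, 1, 0]; VV[1]=max(VV[1],msg_vec) then VV[1][1]++ -> VV[1]=[0, 1, 1, 0]
Event 3: SEND 0->1: VV[0][0]++ -> VV[0]=[1, 0, 0, 0], msg_vec=[1, 0, 0, 0]; VV[1]=max(VV[1],msg_vec) then VV[1][1]++ -> VV[1]=[1, 2, 1, 0]
Event 4: LOCAL 2: VV[2][2]++ -> VV[2]=[0, 0, 2, 0]
Event 5: SEND 1->0: VV[1][1]++ -> VV[1]=[1, 3, 1, 0], msg_vec=[1, 3, 1, 0]; VV[0]=max(VV[0],msg_vec) then VV[0][0]++ -> VV[0]=[2, 3, 1, 0]
Event 6: LOCAL 0: VV[0][0]++ -> VV[0]=[3, 3, 1, 0]
Event 7: LOCAL 1: VV[1][1]++ -> VV[1]=[1, 4, 1, 0]
Event 8: LOCAL 2: VV[2][2]++ -> VV[2]=[0, 0, 3, 0]
Final vectors: VV[0]=[3, 3, 1, 0]; VV[1]=[1, 4, 1, 0]; VV[2]=[0, 0, 3, 0]; VV[3]=[0, 0, 0, 1]

Answer: 1 4 1 0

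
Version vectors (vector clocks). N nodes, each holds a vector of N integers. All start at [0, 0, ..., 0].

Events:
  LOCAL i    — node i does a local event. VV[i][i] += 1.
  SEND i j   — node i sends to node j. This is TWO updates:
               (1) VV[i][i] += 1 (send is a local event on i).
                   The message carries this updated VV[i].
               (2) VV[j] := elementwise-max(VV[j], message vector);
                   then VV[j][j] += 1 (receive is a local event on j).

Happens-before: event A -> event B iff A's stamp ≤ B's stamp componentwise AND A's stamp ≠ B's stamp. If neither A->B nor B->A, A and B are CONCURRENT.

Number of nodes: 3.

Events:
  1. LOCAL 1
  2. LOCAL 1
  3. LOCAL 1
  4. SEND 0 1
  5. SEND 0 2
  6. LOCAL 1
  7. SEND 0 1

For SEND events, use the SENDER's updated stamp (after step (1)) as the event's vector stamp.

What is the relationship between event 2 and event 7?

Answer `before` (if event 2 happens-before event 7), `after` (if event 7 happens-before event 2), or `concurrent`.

Answer: concurrent

Derivation:
Initial: VV[0]=[0, 0, 0]
Initial: VV[1]=[0, 0, 0]
Initial: VV[2]=[0, 0, 0]
Event 1: LOCAL 1: VV[1][1]++ -> VV[1]=[0, 1, 0]
Event 2: LOCAL 1: VV[1][1]++ -> VV[1]=[0, 2, 0]
Event 3: LOCAL 1: VV[1][1]++ -> VV[1]=[0, 3, 0]
Event 4: SEND 0->1: VV[0][0]++ -> VV[0]=[1, 0, 0], msg_vec=[1, 0, 0]; VV[1]=max(VV[1],msg_vec) then VV[1][1]++ -> VV[1]=[1, 4, 0]
Event 5: SEND 0->2: VV[0][0]++ -> VV[0]=[2, 0, 0], msg_vec=[2, 0, 0]; VV[2]=max(VV[2],msg_vec) then VV[2][2]++ -> VV[2]=[2, 0, 1]
Event 6: LOCAL 1: VV[1][1]++ -> VV[1]=[1, 5, 0]
Event 7: SEND 0->1: VV[0][0]++ -> VV[0]=[3, 0, 0], msg_vec=[3, 0, 0]; VV[1]=max(VV[1],msg_vec) then VV[1][1]++ -> VV[1]=[3, 6, 0]
Event 2 stamp: [0, 2, 0]
Event 7 stamp: [3, 0, 0]
[0, 2, 0] <= [3, 0, 0]? False
[3, 0, 0] <= [0, 2, 0]? False
Relation: concurrent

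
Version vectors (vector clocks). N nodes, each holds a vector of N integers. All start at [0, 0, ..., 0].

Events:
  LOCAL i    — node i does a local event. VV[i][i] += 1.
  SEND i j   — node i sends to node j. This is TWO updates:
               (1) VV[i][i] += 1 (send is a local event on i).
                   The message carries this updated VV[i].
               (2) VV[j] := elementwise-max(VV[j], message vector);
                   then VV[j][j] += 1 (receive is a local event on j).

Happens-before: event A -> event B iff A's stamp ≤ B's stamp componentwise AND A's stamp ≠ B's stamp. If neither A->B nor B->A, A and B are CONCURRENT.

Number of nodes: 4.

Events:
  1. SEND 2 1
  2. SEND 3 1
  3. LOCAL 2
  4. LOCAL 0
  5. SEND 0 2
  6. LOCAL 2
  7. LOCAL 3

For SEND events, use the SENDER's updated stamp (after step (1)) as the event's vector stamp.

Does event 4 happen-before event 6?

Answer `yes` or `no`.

Initial: VV[0]=[0, 0, 0, 0]
Initial: VV[1]=[0, 0, 0, 0]
Initial: VV[2]=[0, 0, 0, 0]
Initial: VV[3]=[0, 0, 0, 0]
Event 1: SEND 2->1: VV[2][2]++ -> VV[2]=[0, 0, 1, 0], msg_vec=[0, 0, 1, 0]; VV[1]=max(VV[1],msg_vec) then VV[1][1]++ -> VV[1]=[0, 1, 1, 0]
Event 2: SEND 3->1: VV[3][3]++ -> VV[3]=[0, 0, 0, 1], msg_vec=[0, 0, 0, 1]; VV[1]=max(VV[1],msg_vec) then VV[1][1]++ -> VV[1]=[0, 2, 1, 1]
Event 3: LOCAL 2: VV[2][2]++ -> VV[2]=[0, 0, 2, 0]
Event 4: LOCAL 0: VV[0][0]++ -> VV[0]=[1, 0, 0, 0]
Event 5: SEND 0->2: VV[0][0]++ -> VV[0]=[2, 0, 0, 0], msg_vec=[2, 0, 0, 0]; VV[2]=max(VV[2],msg_vec) then VV[2][2]++ -> VV[2]=[2, 0, 3, 0]
Event 6: LOCAL 2: VV[2][2]++ -> VV[2]=[2, 0, 4, 0]
Event 7: LOCAL 3: VV[3][3]++ -> VV[3]=[0, 0, 0, 2]
Event 4 stamp: [1, 0, 0, 0]
Event 6 stamp: [2, 0, 4, 0]
[1, 0, 0, 0] <= [2, 0, 4, 0]? True. Equal? False. Happens-before: True

Answer: yes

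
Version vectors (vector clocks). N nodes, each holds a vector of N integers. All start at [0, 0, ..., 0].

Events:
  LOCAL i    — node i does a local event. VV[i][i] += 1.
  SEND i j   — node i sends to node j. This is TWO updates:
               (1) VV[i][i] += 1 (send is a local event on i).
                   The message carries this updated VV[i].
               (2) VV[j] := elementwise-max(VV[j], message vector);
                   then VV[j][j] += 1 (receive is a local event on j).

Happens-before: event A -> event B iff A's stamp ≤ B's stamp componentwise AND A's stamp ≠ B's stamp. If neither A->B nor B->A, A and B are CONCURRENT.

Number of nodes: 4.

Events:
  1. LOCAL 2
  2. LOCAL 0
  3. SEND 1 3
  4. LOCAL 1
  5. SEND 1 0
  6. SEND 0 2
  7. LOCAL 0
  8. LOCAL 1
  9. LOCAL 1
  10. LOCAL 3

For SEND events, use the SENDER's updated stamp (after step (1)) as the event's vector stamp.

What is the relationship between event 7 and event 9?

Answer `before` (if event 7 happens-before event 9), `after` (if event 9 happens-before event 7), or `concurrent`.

Answer: concurrent

Derivation:
Initial: VV[0]=[0, 0, 0, 0]
Initial: VV[1]=[0, 0, 0, 0]
Initial: VV[2]=[0, 0, 0, 0]
Initial: VV[3]=[0, 0, 0, 0]
Event 1: LOCAL 2: VV[2][2]++ -> VV[2]=[0, 0, 1, 0]
Event 2: LOCAL 0: VV[0][0]++ -> VV[0]=[1, 0, 0, 0]
Event 3: SEND 1->3: VV[1][1]++ -> VV[1]=[0, 1, 0, 0], msg_vec=[0, 1, 0, 0]; VV[3]=max(VV[3],msg_vec) then VV[3][3]++ -> VV[3]=[0, 1, 0, 1]
Event 4: LOCAL 1: VV[1][1]++ -> VV[1]=[0, 2, 0, 0]
Event 5: SEND 1->0: VV[1][1]++ -> VV[1]=[0, 3, 0, 0], msg_vec=[0, 3, 0, 0]; VV[0]=max(VV[0],msg_vec) then VV[0][0]++ -> VV[0]=[2, 3, 0, 0]
Event 6: SEND 0->2: VV[0][0]++ -> VV[0]=[3, 3, 0, 0], msg_vec=[3, 3, 0, 0]; VV[2]=max(VV[2],msg_vec) then VV[2][2]++ -> VV[2]=[3, 3, 2, 0]
Event 7: LOCAL 0: VV[0][0]++ -> VV[0]=[4, 3, 0, 0]
Event 8: LOCAL 1: VV[1][1]++ -> VV[1]=[0, 4, 0, 0]
Event 9: LOCAL 1: VV[1][1]++ -> VV[1]=[0, 5, 0, 0]
Event 10: LOCAL 3: VV[3][3]++ -> VV[3]=[0, 1, 0, 2]
Event 7 stamp: [4, 3, 0, 0]
Event 9 stamp: [0, 5, 0, 0]
[4, 3, 0, 0] <= [0, 5, 0, 0]? False
[0, 5, 0, 0] <= [4, 3, 0, 0]? False
Relation: concurrent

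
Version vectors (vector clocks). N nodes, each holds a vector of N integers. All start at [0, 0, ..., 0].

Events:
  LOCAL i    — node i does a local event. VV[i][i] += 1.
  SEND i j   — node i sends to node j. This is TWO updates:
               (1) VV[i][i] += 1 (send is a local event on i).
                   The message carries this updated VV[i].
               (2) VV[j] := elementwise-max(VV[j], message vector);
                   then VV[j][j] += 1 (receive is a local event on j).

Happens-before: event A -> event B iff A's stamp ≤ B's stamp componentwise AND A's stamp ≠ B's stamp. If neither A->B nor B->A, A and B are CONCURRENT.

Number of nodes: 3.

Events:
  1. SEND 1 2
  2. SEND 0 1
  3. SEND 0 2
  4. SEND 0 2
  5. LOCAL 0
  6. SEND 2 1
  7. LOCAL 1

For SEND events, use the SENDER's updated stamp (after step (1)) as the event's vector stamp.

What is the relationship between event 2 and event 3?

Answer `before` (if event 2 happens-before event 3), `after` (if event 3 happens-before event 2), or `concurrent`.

Answer: before

Derivation:
Initial: VV[0]=[0, 0, 0]
Initial: VV[1]=[0, 0, 0]
Initial: VV[2]=[0, 0, 0]
Event 1: SEND 1->2: VV[1][1]++ -> VV[1]=[0, 1, 0], msg_vec=[0, 1, 0]; VV[2]=max(VV[2],msg_vec) then VV[2][2]++ -> VV[2]=[0, 1, 1]
Event 2: SEND 0->1: VV[0][0]++ -> VV[0]=[1, 0, 0], msg_vec=[1, 0, 0]; VV[1]=max(VV[1],msg_vec) then VV[1][1]++ -> VV[1]=[1, 2, 0]
Event 3: SEND 0->2: VV[0][0]++ -> VV[0]=[2, 0, 0], msg_vec=[2, 0, 0]; VV[2]=max(VV[2],msg_vec) then VV[2][2]++ -> VV[2]=[2, 1, 2]
Event 4: SEND 0->2: VV[0][0]++ -> VV[0]=[3, 0, 0], msg_vec=[3, 0, 0]; VV[2]=max(VV[2],msg_vec) then VV[2][2]++ -> VV[2]=[3, 1, 3]
Event 5: LOCAL 0: VV[0][0]++ -> VV[0]=[4, 0, 0]
Event 6: SEND 2->1: VV[2][2]++ -> VV[2]=[3, 1, 4], msg_vec=[3, 1, 4]; VV[1]=max(VV[1],msg_vec) then VV[1][1]++ -> VV[1]=[3, 3, 4]
Event 7: LOCAL 1: VV[1][1]++ -> VV[1]=[3, 4, 4]
Event 2 stamp: [1, 0, 0]
Event 3 stamp: [2, 0, 0]
[1, 0, 0] <= [2, 0, 0]? True
[2, 0, 0] <= [1, 0, 0]? False
Relation: before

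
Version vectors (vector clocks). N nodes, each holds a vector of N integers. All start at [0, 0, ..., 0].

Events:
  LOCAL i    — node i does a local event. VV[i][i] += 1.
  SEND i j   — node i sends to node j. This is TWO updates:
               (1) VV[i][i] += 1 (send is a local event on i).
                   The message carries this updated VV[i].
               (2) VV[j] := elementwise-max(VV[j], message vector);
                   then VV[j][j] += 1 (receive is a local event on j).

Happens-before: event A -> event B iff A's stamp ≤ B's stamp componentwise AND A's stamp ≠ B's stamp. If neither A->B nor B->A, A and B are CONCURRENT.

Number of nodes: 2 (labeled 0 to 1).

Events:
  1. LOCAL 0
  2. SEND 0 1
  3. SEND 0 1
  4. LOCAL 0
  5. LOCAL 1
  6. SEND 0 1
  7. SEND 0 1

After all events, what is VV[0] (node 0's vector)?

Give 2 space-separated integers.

Answer: 6 0

Derivation:
Initial: VV[0]=[0, 0]
Initial: VV[1]=[0, 0]
Event 1: LOCAL 0: VV[0][0]++ -> VV[0]=[1, 0]
Event 2: SEND 0->1: VV[0][0]++ -> VV[0]=[2, 0], msg_vec=[2, 0]; VV[1]=max(VV[1],msg_vec) then VV[1][1]++ -> VV[1]=[2, 1]
Event 3: SEND 0->1: VV[0][0]++ -> VV[0]=[3, 0], msg_vec=[3, 0]; VV[1]=max(VV[1],msg_vec) then VV[1][1]++ -> VV[1]=[3, 2]
Event 4: LOCAL 0: VV[0][0]++ -> VV[0]=[4, 0]
Event 5: LOCAL 1: VV[1][1]++ -> VV[1]=[3, 3]
Event 6: SEND 0->1: VV[0][0]++ -> VV[0]=[5, 0], msg_vec=[5, 0]; VV[1]=max(VV[1],msg_vec) then VV[1][1]++ -> VV[1]=[5, 4]
Event 7: SEND 0->1: VV[0][0]++ -> VV[0]=[6, 0], msg_vec=[6, 0]; VV[1]=max(VV[1],msg_vec) then VV[1][1]++ -> VV[1]=[6, 5]
Final vectors: VV[0]=[6, 0]; VV[1]=[6, 5]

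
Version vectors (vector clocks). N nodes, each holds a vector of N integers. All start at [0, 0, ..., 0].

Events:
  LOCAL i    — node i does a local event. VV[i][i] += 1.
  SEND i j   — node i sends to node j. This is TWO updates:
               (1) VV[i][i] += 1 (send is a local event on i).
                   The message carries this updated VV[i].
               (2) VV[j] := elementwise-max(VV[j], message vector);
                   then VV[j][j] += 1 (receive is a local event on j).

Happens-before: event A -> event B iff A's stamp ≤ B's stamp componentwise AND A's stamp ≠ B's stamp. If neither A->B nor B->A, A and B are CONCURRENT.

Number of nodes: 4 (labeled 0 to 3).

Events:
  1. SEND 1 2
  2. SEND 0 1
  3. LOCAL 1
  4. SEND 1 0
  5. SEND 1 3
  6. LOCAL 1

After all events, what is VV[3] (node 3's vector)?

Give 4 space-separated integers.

Initial: VV[0]=[0, 0, 0, 0]
Initial: VV[1]=[0, 0, 0, 0]
Initial: VV[2]=[0, 0, 0, 0]
Initial: VV[3]=[0, 0, 0, 0]
Event 1: SEND 1->2: VV[1][1]++ -> VV[1]=[0, 1, 0, 0], msg_vec=[0, 1, 0, 0]; VV[2]=max(VV[2],msg_vec) then VV[2][2]++ -> VV[2]=[0, 1, 1, 0]
Event 2: SEND 0->1: VV[0][0]++ -> VV[0]=[1, 0, 0, 0], msg_vec=[1, 0, 0, 0]; VV[1]=max(VV[1],msg_vec) then VV[1][1]++ -> VV[1]=[1, 2, 0, 0]
Event 3: LOCAL 1: VV[1][1]++ -> VV[1]=[1, 3, 0, 0]
Event 4: SEND 1->0: VV[1][1]++ -> VV[1]=[1, 4, 0, 0], msg_vec=[1, 4, 0, 0]; VV[0]=max(VV[0],msg_vec) then VV[0][0]++ -> VV[0]=[2, 4, 0, 0]
Event 5: SEND 1->3: VV[1][1]++ -> VV[1]=[1, 5, 0, 0], msg_vec=[1, 5, 0, 0]; VV[3]=max(VV[3],msg_vec) then VV[3][3]++ -> VV[3]=[1, 5, 0, 1]
Event 6: LOCAL 1: VV[1][1]++ -> VV[1]=[1, 6, 0, 0]
Final vectors: VV[0]=[2, 4, 0, 0]; VV[1]=[1, 6, 0, 0]; VV[2]=[0, 1, 1, 0]; VV[3]=[1, 5, 0, 1]

Answer: 1 5 0 1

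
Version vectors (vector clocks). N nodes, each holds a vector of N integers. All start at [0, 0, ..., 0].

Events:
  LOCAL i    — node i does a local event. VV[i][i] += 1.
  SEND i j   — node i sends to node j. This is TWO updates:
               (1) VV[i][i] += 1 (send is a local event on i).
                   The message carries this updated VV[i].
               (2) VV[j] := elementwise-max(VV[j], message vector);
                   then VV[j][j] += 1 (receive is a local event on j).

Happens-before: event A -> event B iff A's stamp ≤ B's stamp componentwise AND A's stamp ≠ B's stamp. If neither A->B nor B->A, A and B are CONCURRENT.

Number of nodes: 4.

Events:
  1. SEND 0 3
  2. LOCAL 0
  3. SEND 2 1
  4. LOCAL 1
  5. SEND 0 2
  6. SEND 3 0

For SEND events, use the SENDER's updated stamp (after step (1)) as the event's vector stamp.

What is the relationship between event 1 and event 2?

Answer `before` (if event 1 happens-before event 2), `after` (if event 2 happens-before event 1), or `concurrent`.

Initial: VV[0]=[0, 0, 0, 0]
Initial: VV[1]=[0, 0, 0, 0]
Initial: VV[2]=[0, 0, 0, 0]
Initial: VV[3]=[0, 0, 0, 0]
Event 1: SEND 0->3: VV[0][0]++ -> VV[0]=[1, 0, 0, 0], msg_vec=[1, 0, 0, 0]; VV[3]=max(VV[3],msg_vec) then VV[3][3]++ -> VV[3]=[1, 0, 0, 1]
Event 2: LOCAL 0: VV[0][0]++ -> VV[0]=[2, 0, 0, 0]
Event 3: SEND 2->1: VV[2][2]++ -> VV[2]=[0, 0, 1, 0], msg_vec=[0, 0, 1, 0]; VV[1]=max(VV[1],msg_vec) then VV[1][1]++ -> VV[1]=[0, 1, 1, 0]
Event 4: LOCAL 1: VV[1][1]++ -> VV[1]=[0, 2, 1, 0]
Event 5: SEND 0->2: VV[0][0]++ -> VV[0]=[3, 0, 0, 0], msg_vec=[3, 0, 0, 0]; VV[2]=max(VV[2],msg_vec) then VV[2][2]++ -> VV[2]=[3, 0, 2, 0]
Event 6: SEND 3->0: VV[3][3]++ -> VV[3]=[1, 0, 0, 2], msg_vec=[1, 0, 0, 2]; VV[0]=max(VV[0],msg_vec) then VV[0][0]++ -> VV[0]=[4, 0, 0, 2]
Event 1 stamp: [1, 0, 0, 0]
Event 2 stamp: [2, 0, 0, 0]
[1, 0, 0, 0] <= [2, 0, 0, 0]? True
[2, 0, 0, 0] <= [1, 0, 0, 0]? False
Relation: before

Answer: before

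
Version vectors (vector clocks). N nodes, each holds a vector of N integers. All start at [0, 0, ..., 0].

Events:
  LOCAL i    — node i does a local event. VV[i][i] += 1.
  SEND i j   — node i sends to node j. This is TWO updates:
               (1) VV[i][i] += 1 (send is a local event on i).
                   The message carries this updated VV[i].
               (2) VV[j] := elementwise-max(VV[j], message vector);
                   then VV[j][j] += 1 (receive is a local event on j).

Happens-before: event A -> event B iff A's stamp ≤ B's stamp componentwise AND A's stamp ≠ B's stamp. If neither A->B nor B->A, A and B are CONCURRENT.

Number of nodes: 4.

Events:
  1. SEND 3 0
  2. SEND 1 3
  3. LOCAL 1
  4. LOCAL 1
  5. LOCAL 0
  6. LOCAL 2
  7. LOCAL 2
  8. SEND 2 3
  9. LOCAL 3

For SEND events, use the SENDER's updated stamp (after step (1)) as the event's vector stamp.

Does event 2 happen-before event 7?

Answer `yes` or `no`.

Answer: no

Derivation:
Initial: VV[0]=[0, 0, 0, 0]
Initial: VV[1]=[0, 0, 0, 0]
Initial: VV[2]=[0, 0, 0, 0]
Initial: VV[3]=[0, 0, 0, 0]
Event 1: SEND 3->0: VV[3][3]++ -> VV[3]=[0, 0, 0, 1], msg_vec=[0, 0, 0, 1]; VV[0]=max(VV[0],msg_vec) then VV[0][0]++ -> VV[0]=[1, 0, 0, 1]
Event 2: SEND 1->3: VV[1][1]++ -> VV[1]=[0, 1, 0, 0], msg_vec=[0, 1, 0, 0]; VV[3]=max(VV[3],msg_vec) then VV[3][3]++ -> VV[3]=[0, 1, 0, 2]
Event 3: LOCAL 1: VV[1][1]++ -> VV[1]=[0, 2, 0, 0]
Event 4: LOCAL 1: VV[1][1]++ -> VV[1]=[0, 3, 0, 0]
Event 5: LOCAL 0: VV[0][0]++ -> VV[0]=[2, 0, 0, 1]
Event 6: LOCAL 2: VV[2][2]++ -> VV[2]=[0, 0, 1, 0]
Event 7: LOCAL 2: VV[2][2]++ -> VV[2]=[0, 0, 2, 0]
Event 8: SEND 2->3: VV[2][2]++ -> VV[2]=[0, 0, 3, 0], msg_vec=[0, 0, 3, 0]; VV[3]=max(VV[3],msg_vec) then VV[3][3]++ -> VV[3]=[0, 1, 3, 3]
Event 9: LOCAL 3: VV[3][3]++ -> VV[3]=[0, 1, 3, 4]
Event 2 stamp: [0, 1, 0, 0]
Event 7 stamp: [0, 0, 2, 0]
[0, 1, 0, 0] <= [0, 0, 2, 0]? False. Equal? False. Happens-before: False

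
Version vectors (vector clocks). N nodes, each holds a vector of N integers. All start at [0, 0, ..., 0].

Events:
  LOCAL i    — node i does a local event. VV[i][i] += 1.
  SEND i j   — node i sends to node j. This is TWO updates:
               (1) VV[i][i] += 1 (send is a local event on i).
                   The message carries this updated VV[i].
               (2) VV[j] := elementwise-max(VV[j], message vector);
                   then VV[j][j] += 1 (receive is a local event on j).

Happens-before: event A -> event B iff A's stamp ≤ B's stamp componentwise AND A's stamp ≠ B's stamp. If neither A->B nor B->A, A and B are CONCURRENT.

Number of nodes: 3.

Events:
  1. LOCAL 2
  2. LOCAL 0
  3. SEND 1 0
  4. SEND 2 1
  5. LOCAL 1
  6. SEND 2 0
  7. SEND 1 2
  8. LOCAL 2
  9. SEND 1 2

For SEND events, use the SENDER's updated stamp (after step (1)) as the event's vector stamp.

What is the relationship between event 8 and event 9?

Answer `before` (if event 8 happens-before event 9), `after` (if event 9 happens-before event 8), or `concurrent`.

Initial: VV[0]=[0, 0, 0]
Initial: VV[1]=[0, 0, 0]
Initial: VV[2]=[0, 0, 0]
Event 1: LOCAL 2: VV[2][2]++ -> VV[2]=[0, 0, 1]
Event 2: LOCAL 0: VV[0][0]++ -> VV[0]=[1, 0, 0]
Event 3: SEND 1->0: VV[1][1]++ -> VV[1]=[0, 1, 0], msg_vec=[0, 1, 0]; VV[0]=max(VV[0],msg_vec) then VV[0][0]++ -> VV[0]=[2, 1, 0]
Event 4: SEND 2->1: VV[2][2]++ -> VV[2]=[0, 0, 2], msg_vec=[0, 0, 2]; VV[1]=max(VV[1],msg_vec) then VV[1][1]++ -> VV[1]=[0, 2, 2]
Event 5: LOCAL 1: VV[1][1]++ -> VV[1]=[0, 3, 2]
Event 6: SEND 2->0: VV[2][2]++ -> VV[2]=[0, 0, 3], msg_vec=[0, 0, 3]; VV[0]=max(VV[0],msg_vec) then VV[0][0]++ -> VV[0]=[3, 1, 3]
Event 7: SEND 1->2: VV[1][1]++ -> VV[1]=[0, 4, 2], msg_vec=[0, 4, 2]; VV[2]=max(VV[2],msg_vec) then VV[2][2]++ -> VV[2]=[0, 4, 4]
Event 8: LOCAL 2: VV[2][2]++ -> VV[2]=[0, 4, 5]
Event 9: SEND 1->2: VV[1][1]++ -> VV[1]=[0, 5, 2], msg_vec=[0, 5, 2]; VV[2]=max(VV[2],msg_vec) then VV[2][2]++ -> VV[2]=[0, 5, 6]
Event 8 stamp: [0, 4, 5]
Event 9 stamp: [0, 5, 2]
[0, 4, 5] <= [0, 5, 2]? False
[0, 5, 2] <= [0, 4, 5]? False
Relation: concurrent

Answer: concurrent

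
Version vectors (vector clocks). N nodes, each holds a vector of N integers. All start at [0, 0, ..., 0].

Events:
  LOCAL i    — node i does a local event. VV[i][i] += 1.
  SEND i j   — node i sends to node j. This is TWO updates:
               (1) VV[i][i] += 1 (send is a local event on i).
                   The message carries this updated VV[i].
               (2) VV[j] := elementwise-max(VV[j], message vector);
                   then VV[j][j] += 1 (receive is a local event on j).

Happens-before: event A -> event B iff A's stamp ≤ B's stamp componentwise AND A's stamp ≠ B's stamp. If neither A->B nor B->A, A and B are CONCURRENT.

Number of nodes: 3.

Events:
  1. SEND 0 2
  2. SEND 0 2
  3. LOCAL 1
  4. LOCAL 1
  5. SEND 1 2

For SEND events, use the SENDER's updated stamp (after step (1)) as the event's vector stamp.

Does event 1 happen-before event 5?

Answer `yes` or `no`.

Initial: VV[0]=[0, 0, 0]
Initial: VV[1]=[0, 0, 0]
Initial: VV[2]=[0, 0, 0]
Event 1: SEND 0->2: VV[0][0]++ -> VV[0]=[1, 0, 0], msg_vec=[1, 0, 0]; VV[2]=max(VV[2],msg_vec) then VV[2][2]++ -> VV[2]=[1, 0, 1]
Event 2: SEND 0->2: VV[0][0]++ -> VV[0]=[2, 0, 0], msg_vec=[2, 0, 0]; VV[2]=max(VV[2],msg_vec) then VV[2][2]++ -> VV[2]=[2, 0, 2]
Event 3: LOCAL 1: VV[1][1]++ -> VV[1]=[0, 1, 0]
Event 4: LOCAL 1: VV[1][1]++ -> VV[1]=[0, 2, 0]
Event 5: SEND 1->2: VV[1][1]++ -> VV[1]=[0, 3, 0], msg_vec=[0, 3, 0]; VV[2]=max(VV[2],msg_vec) then VV[2][2]++ -> VV[2]=[2, 3, 3]
Event 1 stamp: [1, 0, 0]
Event 5 stamp: [0, 3, 0]
[1, 0, 0] <= [0, 3, 0]? False. Equal? False. Happens-before: False

Answer: no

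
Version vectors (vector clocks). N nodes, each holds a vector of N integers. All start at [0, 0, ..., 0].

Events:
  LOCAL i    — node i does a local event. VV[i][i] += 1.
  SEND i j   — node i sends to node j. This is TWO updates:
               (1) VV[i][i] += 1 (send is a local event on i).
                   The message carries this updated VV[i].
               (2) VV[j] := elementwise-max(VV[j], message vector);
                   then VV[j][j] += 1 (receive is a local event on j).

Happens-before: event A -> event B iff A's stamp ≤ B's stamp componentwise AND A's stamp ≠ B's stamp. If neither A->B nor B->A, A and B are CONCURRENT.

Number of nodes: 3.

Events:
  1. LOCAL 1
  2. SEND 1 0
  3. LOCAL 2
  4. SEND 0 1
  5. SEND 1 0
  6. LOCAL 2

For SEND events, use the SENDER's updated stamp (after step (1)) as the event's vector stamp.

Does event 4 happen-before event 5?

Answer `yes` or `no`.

Answer: yes

Derivation:
Initial: VV[0]=[0, 0, 0]
Initial: VV[1]=[0, 0, 0]
Initial: VV[2]=[0, 0, 0]
Event 1: LOCAL 1: VV[1][1]++ -> VV[1]=[0, 1, 0]
Event 2: SEND 1->0: VV[1][1]++ -> VV[1]=[0, 2, 0], msg_vec=[0, 2, 0]; VV[0]=max(VV[0],msg_vec) then VV[0][0]++ -> VV[0]=[1, 2, 0]
Event 3: LOCAL 2: VV[2][2]++ -> VV[2]=[0, 0, 1]
Event 4: SEND 0->1: VV[0][0]++ -> VV[0]=[2, 2, 0], msg_vec=[2, 2, 0]; VV[1]=max(VV[1],msg_vec) then VV[1][1]++ -> VV[1]=[2, 3, 0]
Event 5: SEND 1->0: VV[1][1]++ -> VV[1]=[2, 4, 0], msg_vec=[2, 4, 0]; VV[0]=max(VV[0],msg_vec) then VV[0][0]++ -> VV[0]=[3, 4, 0]
Event 6: LOCAL 2: VV[2][2]++ -> VV[2]=[0, 0, 2]
Event 4 stamp: [2, 2, 0]
Event 5 stamp: [2, 4, 0]
[2, 2, 0] <= [2, 4, 0]? True. Equal? False. Happens-before: True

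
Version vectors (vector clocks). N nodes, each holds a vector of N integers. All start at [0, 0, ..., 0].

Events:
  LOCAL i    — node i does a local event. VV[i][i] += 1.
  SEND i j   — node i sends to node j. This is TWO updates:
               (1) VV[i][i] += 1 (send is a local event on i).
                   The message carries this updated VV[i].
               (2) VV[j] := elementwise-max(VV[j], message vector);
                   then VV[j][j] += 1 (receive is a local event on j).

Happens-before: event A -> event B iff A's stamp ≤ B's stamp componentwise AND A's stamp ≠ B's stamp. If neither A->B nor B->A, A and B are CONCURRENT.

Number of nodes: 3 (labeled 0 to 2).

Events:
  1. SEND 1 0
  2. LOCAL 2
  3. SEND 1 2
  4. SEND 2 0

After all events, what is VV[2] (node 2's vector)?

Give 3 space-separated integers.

Answer: 0 2 3

Derivation:
Initial: VV[0]=[0, 0, 0]
Initial: VV[1]=[0, 0, 0]
Initial: VV[2]=[0, 0, 0]
Event 1: SEND 1->0: VV[1][1]++ -> VV[1]=[0, 1, 0], msg_vec=[0, 1, 0]; VV[0]=max(VV[0],msg_vec) then VV[0][0]++ -> VV[0]=[1, 1, 0]
Event 2: LOCAL 2: VV[2][2]++ -> VV[2]=[0, 0, 1]
Event 3: SEND 1->2: VV[1][1]++ -> VV[1]=[0, 2, 0], msg_vec=[0, 2, 0]; VV[2]=max(VV[2],msg_vec) then VV[2][2]++ -> VV[2]=[0, 2, 2]
Event 4: SEND 2->0: VV[2][2]++ -> VV[2]=[0, 2, 3], msg_vec=[0, 2, 3]; VV[0]=max(VV[0],msg_vec) then VV[0][0]++ -> VV[0]=[2, 2, 3]
Final vectors: VV[0]=[2, 2, 3]; VV[1]=[0, 2, 0]; VV[2]=[0, 2, 3]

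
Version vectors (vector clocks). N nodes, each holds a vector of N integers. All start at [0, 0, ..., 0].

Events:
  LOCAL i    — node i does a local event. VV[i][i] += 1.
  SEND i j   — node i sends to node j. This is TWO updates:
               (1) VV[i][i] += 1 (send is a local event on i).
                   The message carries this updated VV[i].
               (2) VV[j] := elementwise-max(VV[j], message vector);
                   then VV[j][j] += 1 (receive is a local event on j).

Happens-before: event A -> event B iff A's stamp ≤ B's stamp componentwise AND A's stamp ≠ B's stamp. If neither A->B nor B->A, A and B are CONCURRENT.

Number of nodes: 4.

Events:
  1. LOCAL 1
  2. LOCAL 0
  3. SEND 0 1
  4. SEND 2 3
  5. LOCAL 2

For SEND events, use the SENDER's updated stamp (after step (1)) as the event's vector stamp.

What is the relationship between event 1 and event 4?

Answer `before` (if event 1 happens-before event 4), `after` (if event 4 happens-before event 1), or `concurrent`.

Answer: concurrent

Derivation:
Initial: VV[0]=[0, 0, 0, 0]
Initial: VV[1]=[0, 0, 0, 0]
Initial: VV[2]=[0, 0, 0, 0]
Initial: VV[3]=[0, 0, 0, 0]
Event 1: LOCAL 1: VV[1][1]++ -> VV[1]=[0, 1, 0, 0]
Event 2: LOCAL 0: VV[0][0]++ -> VV[0]=[1, 0, 0, 0]
Event 3: SEND 0->1: VV[0][0]++ -> VV[0]=[2, 0, 0, 0], msg_vec=[2, 0, 0, 0]; VV[1]=max(VV[1],msg_vec) then VV[1][1]++ -> VV[1]=[2, 2, 0, 0]
Event 4: SEND 2->3: VV[2][2]++ -> VV[2]=[0, 0, 1, 0], msg_vec=[0, 0, 1, 0]; VV[3]=max(VV[3],msg_vec) then VV[3][3]++ -> VV[3]=[0, 0, 1, 1]
Event 5: LOCAL 2: VV[2][2]++ -> VV[2]=[0, 0, 2, 0]
Event 1 stamp: [0, 1, 0, 0]
Event 4 stamp: [0, 0, 1, 0]
[0, 1, 0, 0] <= [0, 0, 1, 0]? False
[0, 0, 1, 0] <= [0, 1, 0, 0]? False
Relation: concurrent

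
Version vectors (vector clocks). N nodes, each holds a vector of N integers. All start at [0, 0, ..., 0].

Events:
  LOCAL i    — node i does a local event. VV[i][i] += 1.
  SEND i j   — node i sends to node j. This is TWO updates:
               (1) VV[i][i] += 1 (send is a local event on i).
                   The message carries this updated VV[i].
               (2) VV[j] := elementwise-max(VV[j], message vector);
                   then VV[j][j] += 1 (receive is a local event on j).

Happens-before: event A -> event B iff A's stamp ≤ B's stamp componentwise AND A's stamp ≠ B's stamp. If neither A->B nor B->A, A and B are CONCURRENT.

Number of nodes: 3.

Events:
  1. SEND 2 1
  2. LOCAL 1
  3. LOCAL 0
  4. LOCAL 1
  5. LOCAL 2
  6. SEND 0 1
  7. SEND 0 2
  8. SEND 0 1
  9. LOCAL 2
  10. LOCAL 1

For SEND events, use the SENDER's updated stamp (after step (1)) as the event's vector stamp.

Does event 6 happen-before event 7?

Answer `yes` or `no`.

Answer: yes

Derivation:
Initial: VV[0]=[0, 0, 0]
Initial: VV[1]=[0, 0, 0]
Initial: VV[2]=[0, 0, 0]
Event 1: SEND 2->1: VV[2][2]++ -> VV[2]=[0, 0, 1], msg_vec=[0, 0, 1]; VV[1]=max(VV[1],msg_vec) then VV[1][1]++ -> VV[1]=[0, 1, 1]
Event 2: LOCAL 1: VV[1][1]++ -> VV[1]=[0, 2, 1]
Event 3: LOCAL 0: VV[0][0]++ -> VV[0]=[1, 0, 0]
Event 4: LOCAL 1: VV[1][1]++ -> VV[1]=[0, 3, 1]
Event 5: LOCAL 2: VV[2][2]++ -> VV[2]=[0, 0, 2]
Event 6: SEND 0->1: VV[0][0]++ -> VV[0]=[2, 0, 0], msg_vec=[2, 0, 0]; VV[1]=max(VV[1],msg_vec) then VV[1][1]++ -> VV[1]=[2, 4, 1]
Event 7: SEND 0->2: VV[0][0]++ -> VV[0]=[3, 0, 0], msg_vec=[3, 0, 0]; VV[2]=max(VV[2],msg_vec) then VV[2][2]++ -> VV[2]=[3, 0, 3]
Event 8: SEND 0->1: VV[0][0]++ -> VV[0]=[4, 0, 0], msg_vec=[4, 0, 0]; VV[1]=max(VV[1],msg_vec) then VV[1][1]++ -> VV[1]=[4, 5, 1]
Event 9: LOCAL 2: VV[2][2]++ -> VV[2]=[3, 0, 4]
Event 10: LOCAL 1: VV[1][1]++ -> VV[1]=[4, 6, 1]
Event 6 stamp: [2, 0, 0]
Event 7 stamp: [3, 0, 0]
[2, 0, 0] <= [3, 0, 0]? True. Equal? False. Happens-before: True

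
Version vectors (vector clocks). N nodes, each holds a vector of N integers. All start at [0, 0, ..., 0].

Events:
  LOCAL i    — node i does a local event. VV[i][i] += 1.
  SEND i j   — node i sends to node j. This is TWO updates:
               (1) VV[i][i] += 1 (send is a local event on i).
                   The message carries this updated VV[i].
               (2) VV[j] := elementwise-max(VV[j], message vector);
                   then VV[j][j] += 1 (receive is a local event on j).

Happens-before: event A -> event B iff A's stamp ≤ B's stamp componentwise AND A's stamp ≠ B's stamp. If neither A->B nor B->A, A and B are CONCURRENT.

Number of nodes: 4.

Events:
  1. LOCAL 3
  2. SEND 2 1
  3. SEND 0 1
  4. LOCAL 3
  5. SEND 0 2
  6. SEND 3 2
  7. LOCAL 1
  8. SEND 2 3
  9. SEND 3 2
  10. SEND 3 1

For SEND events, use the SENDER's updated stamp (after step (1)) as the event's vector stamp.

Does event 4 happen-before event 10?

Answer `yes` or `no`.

Initial: VV[0]=[0, 0, 0, 0]
Initial: VV[1]=[0, 0, 0, 0]
Initial: VV[2]=[0, 0, 0, 0]
Initial: VV[3]=[0, 0, 0, 0]
Event 1: LOCAL 3: VV[3][3]++ -> VV[3]=[0, 0, 0, 1]
Event 2: SEND 2->1: VV[2][2]++ -> VV[2]=[0, 0, 1, 0], msg_vec=[0, 0, 1, 0]; VV[1]=max(VV[1],msg_vec) then VV[1][1]++ -> VV[1]=[0, 1, 1, 0]
Event 3: SEND 0->1: VV[0][0]++ -> VV[0]=[1, 0, 0, 0], msg_vec=[1, 0, 0, 0]; VV[1]=max(VV[1],msg_vec) then VV[1][1]++ -> VV[1]=[1, 2, 1, 0]
Event 4: LOCAL 3: VV[3][3]++ -> VV[3]=[0, 0, 0, 2]
Event 5: SEND 0->2: VV[0][0]++ -> VV[0]=[2, 0, 0, 0], msg_vec=[2, 0, 0, 0]; VV[2]=max(VV[2],msg_vec) then VV[2][2]++ -> VV[2]=[2, 0, 2, 0]
Event 6: SEND 3->2: VV[3][3]++ -> VV[3]=[0, 0, 0, 3], msg_vec=[0, 0, 0, 3]; VV[2]=max(VV[2],msg_vec) then VV[2][2]++ -> VV[2]=[2, 0, 3, 3]
Event 7: LOCAL 1: VV[1][1]++ -> VV[1]=[1, 3, 1, 0]
Event 8: SEND 2->3: VV[2][2]++ -> VV[2]=[2, 0, 4, 3], msg_vec=[2, 0, 4, 3]; VV[3]=max(VV[3],msg_vec) then VV[3][3]++ -> VV[3]=[2, 0, 4, 4]
Event 9: SEND 3->2: VV[3][3]++ -> VV[3]=[2, 0, 4, 5], msg_vec=[2, 0, 4, 5]; VV[2]=max(VV[2],msg_vec) then VV[2][2]++ -> VV[2]=[2, 0, 5, 5]
Event 10: SEND 3->1: VV[3][3]++ -> VV[3]=[2, 0, 4, 6], msg_vec=[2, 0, 4, 6]; VV[1]=max(VV[1],msg_vec) then VV[1][1]++ -> VV[1]=[2, 4, 4, 6]
Event 4 stamp: [0, 0, 0, 2]
Event 10 stamp: [2, 0, 4, 6]
[0, 0, 0, 2] <= [2, 0, 4, 6]? True. Equal? False. Happens-before: True

Answer: yes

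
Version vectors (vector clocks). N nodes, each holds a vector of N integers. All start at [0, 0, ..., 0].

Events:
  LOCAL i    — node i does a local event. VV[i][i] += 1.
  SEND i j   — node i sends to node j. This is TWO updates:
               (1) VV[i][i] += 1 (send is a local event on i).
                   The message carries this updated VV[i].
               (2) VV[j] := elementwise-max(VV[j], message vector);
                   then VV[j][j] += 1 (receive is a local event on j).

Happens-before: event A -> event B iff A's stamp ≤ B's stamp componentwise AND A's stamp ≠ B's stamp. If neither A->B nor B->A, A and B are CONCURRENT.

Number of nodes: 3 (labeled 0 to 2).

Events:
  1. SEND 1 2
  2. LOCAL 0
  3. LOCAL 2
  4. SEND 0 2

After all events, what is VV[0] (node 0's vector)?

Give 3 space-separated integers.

Answer: 2 0 0

Derivation:
Initial: VV[0]=[0, 0, 0]
Initial: VV[1]=[0, 0, 0]
Initial: VV[2]=[0, 0, 0]
Event 1: SEND 1->2: VV[1][1]++ -> VV[1]=[0, 1, 0], msg_vec=[0, 1, 0]; VV[2]=max(VV[2],msg_vec) then VV[2][2]++ -> VV[2]=[0, 1, 1]
Event 2: LOCAL 0: VV[0][0]++ -> VV[0]=[1, 0, 0]
Event 3: LOCAL 2: VV[2][2]++ -> VV[2]=[0, 1, 2]
Event 4: SEND 0->2: VV[0][0]++ -> VV[0]=[2, 0, 0], msg_vec=[2, 0, 0]; VV[2]=max(VV[2],msg_vec) then VV[2][2]++ -> VV[2]=[2, 1, 3]
Final vectors: VV[0]=[2, 0, 0]; VV[1]=[0, 1, 0]; VV[2]=[2, 1, 3]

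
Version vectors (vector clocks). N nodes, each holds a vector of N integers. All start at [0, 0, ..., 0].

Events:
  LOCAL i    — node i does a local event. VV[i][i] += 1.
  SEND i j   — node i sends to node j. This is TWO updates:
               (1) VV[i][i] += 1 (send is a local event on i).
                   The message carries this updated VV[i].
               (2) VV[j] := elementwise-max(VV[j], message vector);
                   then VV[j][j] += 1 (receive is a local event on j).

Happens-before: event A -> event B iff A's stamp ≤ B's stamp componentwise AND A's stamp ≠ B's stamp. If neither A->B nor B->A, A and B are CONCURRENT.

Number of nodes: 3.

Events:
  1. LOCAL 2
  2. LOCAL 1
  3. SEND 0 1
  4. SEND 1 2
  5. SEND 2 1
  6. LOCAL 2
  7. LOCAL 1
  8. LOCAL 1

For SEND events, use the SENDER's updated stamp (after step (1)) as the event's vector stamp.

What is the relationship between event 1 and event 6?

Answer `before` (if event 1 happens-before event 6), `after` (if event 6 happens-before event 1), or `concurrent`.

Initial: VV[0]=[0, 0, 0]
Initial: VV[1]=[0, 0, 0]
Initial: VV[2]=[0, 0, 0]
Event 1: LOCAL 2: VV[2][2]++ -> VV[2]=[0, 0, 1]
Event 2: LOCAL 1: VV[1][1]++ -> VV[1]=[0, 1, 0]
Event 3: SEND 0->1: VV[0][0]++ -> VV[0]=[1, 0, 0], msg_vec=[1, 0, 0]; VV[1]=max(VV[1],msg_vec) then VV[1][1]++ -> VV[1]=[1, 2, 0]
Event 4: SEND 1->2: VV[1][1]++ -> VV[1]=[1, 3, 0], msg_vec=[1, 3, 0]; VV[2]=max(VV[2],msg_vec) then VV[2][2]++ -> VV[2]=[1, 3, 2]
Event 5: SEND 2->1: VV[2][2]++ -> VV[2]=[1, 3, 3], msg_vec=[1, 3, 3]; VV[1]=max(VV[1],msg_vec) then VV[1][1]++ -> VV[1]=[1, 4, 3]
Event 6: LOCAL 2: VV[2][2]++ -> VV[2]=[1, 3, 4]
Event 7: LOCAL 1: VV[1][1]++ -> VV[1]=[1, 5, 3]
Event 8: LOCAL 1: VV[1][1]++ -> VV[1]=[1, 6, 3]
Event 1 stamp: [0, 0, 1]
Event 6 stamp: [1, 3, 4]
[0, 0, 1] <= [1, 3, 4]? True
[1, 3, 4] <= [0, 0, 1]? False
Relation: before

Answer: before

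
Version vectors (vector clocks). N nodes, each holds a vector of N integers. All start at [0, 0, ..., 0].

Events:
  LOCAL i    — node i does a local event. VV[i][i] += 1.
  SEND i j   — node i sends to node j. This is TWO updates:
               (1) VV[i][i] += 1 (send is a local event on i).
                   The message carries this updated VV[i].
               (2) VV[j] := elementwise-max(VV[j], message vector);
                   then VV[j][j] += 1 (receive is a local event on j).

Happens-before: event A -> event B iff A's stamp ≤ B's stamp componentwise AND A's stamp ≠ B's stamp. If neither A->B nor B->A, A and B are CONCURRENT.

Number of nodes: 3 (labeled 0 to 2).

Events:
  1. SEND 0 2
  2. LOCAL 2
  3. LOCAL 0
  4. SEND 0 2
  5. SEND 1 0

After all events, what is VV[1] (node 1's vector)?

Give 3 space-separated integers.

Initial: VV[0]=[0, 0, 0]
Initial: VV[1]=[0, 0, 0]
Initial: VV[2]=[0, 0, 0]
Event 1: SEND 0->2: VV[0][0]++ -> VV[0]=[1, 0, 0], msg_vec=[1, 0, 0]; VV[2]=max(VV[2],msg_vec) then VV[2][2]++ -> VV[2]=[1, 0, 1]
Event 2: LOCAL 2: VV[2][2]++ -> VV[2]=[1, 0, 2]
Event 3: LOCAL 0: VV[0][0]++ -> VV[0]=[2, 0, 0]
Event 4: SEND 0->2: VV[0][0]++ -> VV[0]=[3, 0, 0], msg_vec=[3, 0, 0]; VV[2]=max(VV[2],msg_vec) then VV[2][2]++ -> VV[2]=[3, 0, 3]
Event 5: SEND 1->0: VV[1][1]++ -> VV[1]=[0, 1, 0], msg_vec=[0, 1, 0]; VV[0]=max(VV[0],msg_vec) then VV[0][0]++ -> VV[0]=[4, 1, 0]
Final vectors: VV[0]=[4, 1, 0]; VV[1]=[0, 1, 0]; VV[2]=[3, 0, 3]

Answer: 0 1 0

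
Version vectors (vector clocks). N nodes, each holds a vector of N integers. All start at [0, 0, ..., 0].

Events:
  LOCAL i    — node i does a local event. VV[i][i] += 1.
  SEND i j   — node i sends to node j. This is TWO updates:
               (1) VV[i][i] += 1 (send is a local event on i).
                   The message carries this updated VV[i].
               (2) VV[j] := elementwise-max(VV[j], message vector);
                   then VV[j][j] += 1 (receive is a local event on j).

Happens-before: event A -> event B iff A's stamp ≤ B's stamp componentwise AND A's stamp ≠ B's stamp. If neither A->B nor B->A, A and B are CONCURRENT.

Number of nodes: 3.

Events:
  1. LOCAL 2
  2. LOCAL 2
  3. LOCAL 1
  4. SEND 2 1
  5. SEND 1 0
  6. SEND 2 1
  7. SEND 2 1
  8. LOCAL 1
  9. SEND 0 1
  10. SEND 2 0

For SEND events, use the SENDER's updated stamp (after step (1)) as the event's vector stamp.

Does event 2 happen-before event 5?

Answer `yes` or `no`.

Answer: yes

Derivation:
Initial: VV[0]=[0, 0, 0]
Initial: VV[1]=[0, 0, 0]
Initial: VV[2]=[0, 0, 0]
Event 1: LOCAL 2: VV[2][2]++ -> VV[2]=[0, 0, 1]
Event 2: LOCAL 2: VV[2][2]++ -> VV[2]=[0, 0, 2]
Event 3: LOCAL 1: VV[1][1]++ -> VV[1]=[0, 1, 0]
Event 4: SEND 2->1: VV[2][2]++ -> VV[2]=[0, 0, 3], msg_vec=[0, 0, 3]; VV[1]=max(VV[1],msg_vec) then VV[1][1]++ -> VV[1]=[0, 2, 3]
Event 5: SEND 1->0: VV[1][1]++ -> VV[1]=[0, 3, 3], msg_vec=[0, 3, 3]; VV[0]=max(VV[0],msg_vec) then VV[0][0]++ -> VV[0]=[1, 3, 3]
Event 6: SEND 2->1: VV[2][2]++ -> VV[2]=[0, 0, 4], msg_vec=[0, 0, 4]; VV[1]=max(VV[1],msg_vec) then VV[1][1]++ -> VV[1]=[0, 4, 4]
Event 7: SEND 2->1: VV[2][2]++ -> VV[2]=[0, 0, 5], msg_vec=[0, 0, 5]; VV[1]=max(VV[1],msg_vec) then VV[1][1]++ -> VV[1]=[0, 5, 5]
Event 8: LOCAL 1: VV[1][1]++ -> VV[1]=[0, 6, 5]
Event 9: SEND 0->1: VV[0][0]++ -> VV[0]=[2, 3, 3], msg_vec=[2, 3, 3]; VV[1]=max(VV[1],msg_vec) then VV[1][1]++ -> VV[1]=[2, 7, 5]
Event 10: SEND 2->0: VV[2][2]++ -> VV[2]=[0, 0, 6], msg_vec=[0, 0, 6]; VV[0]=max(VV[0],msg_vec) then VV[0][0]++ -> VV[0]=[3, 3, 6]
Event 2 stamp: [0, 0, 2]
Event 5 stamp: [0, 3, 3]
[0, 0, 2] <= [0, 3, 3]? True. Equal? False. Happens-before: True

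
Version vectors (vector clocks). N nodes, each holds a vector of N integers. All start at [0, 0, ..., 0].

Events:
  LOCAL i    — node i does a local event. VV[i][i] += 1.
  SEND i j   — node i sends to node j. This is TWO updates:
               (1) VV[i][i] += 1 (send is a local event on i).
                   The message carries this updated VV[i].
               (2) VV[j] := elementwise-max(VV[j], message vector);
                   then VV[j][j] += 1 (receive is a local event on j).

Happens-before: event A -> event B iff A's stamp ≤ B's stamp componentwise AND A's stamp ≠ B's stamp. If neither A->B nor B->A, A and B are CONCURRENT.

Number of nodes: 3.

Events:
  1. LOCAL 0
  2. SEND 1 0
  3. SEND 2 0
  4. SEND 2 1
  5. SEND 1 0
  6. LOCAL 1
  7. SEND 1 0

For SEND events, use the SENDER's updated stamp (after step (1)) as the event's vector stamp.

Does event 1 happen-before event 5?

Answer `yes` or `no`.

Answer: no

Derivation:
Initial: VV[0]=[0, 0, 0]
Initial: VV[1]=[0, 0, 0]
Initial: VV[2]=[0, 0, 0]
Event 1: LOCAL 0: VV[0][0]++ -> VV[0]=[1, 0, 0]
Event 2: SEND 1->0: VV[1][1]++ -> VV[1]=[0, 1, 0], msg_vec=[0, 1, 0]; VV[0]=max(VV[0],msg_vec) then VV[0][0]++ -> VV[0]=[2, 1, 0]
Event 3: SEND 2->0: VV[2][2]++ -> VV[2]=[0, 0, 1], msg_vec=[0, 0, 1]; VV[0]=max(VV[0],msg_vec) then VV[0][0]++ -> VV[0]=[3, 1, 1]
Event 4: SEND 2->1: VV[2][2]++ -> VV[2]=[0, 0, 2], msg_vec=[0, 0, 2]; VV[1]=max(VV[1],msg_vec) then VV[1][1]++ -> VV[1]=[0, 2, 2]
Event 5: SEND 1->0: VV[1][1]++ -> VV[1]=[0, 3, 2], msg_vec=[0, 3, 2]; VV[0]=max(VV[0],msg_vec) then VV[0][0]++ -> VV[0]=[4, 3, 2]
Event 6: LOCAL 1: VV[1][1]++ -> VV[1]=[0, 4, 2]
Event 7: SEND 1->0: VV[1][1]++ -> VV[1]=[0, 5, 2], msg_vec=[0, 5, 2]; VV[0]=max(VV[0],msg_vec) then VV[0][0]++ -> VV[0]=[5, 5, 2]
Event 1 stamp: [1, 0, 0]
Event 5 stamp: [0, 3, 2]
[1, 0, 0] <= [0, 3, 2]? False. Equal? False. Happens-before: False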